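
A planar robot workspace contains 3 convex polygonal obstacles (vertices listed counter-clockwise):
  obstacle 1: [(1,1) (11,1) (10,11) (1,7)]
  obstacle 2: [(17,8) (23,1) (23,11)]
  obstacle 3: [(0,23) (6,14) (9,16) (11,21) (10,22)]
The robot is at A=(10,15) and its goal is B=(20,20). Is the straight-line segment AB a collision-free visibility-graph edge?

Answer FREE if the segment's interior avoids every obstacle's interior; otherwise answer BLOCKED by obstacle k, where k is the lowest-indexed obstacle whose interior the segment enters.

FREE

Obstacle 1 [(1,1) (11,1) (10,11) (1,7)]:
  edge (1,1)–(11,1): clear
  edge (11,1)–(10,11): clear
  edge (10,11)–(1,7): clear
  edge (1,7)–(1,1): clear
  midpoint (15,35/2) outside
  → clear
Obstacle 2 [(17,8) (23,1) (23,11)]:
  edge (17,8)–(23,1): clear
  edge (23,1)–(23,11): clear
  edge (23,11)–(17,8): clear
  midpoint (15,35/2) outside
  → clear
Obstacle 3 [(0,23) (6,14) (9,16) (11,21) (10,22)]:
  edge (0,23)–(6,14): clear
  edge (6,14)–(9,16): clear
  edge (9,16)–(11,21): clear
  edge (11,21)–(10,22): clear
  edge (10,22)–(0,23): clear
  midpoint (15,35/2) outside
  → clear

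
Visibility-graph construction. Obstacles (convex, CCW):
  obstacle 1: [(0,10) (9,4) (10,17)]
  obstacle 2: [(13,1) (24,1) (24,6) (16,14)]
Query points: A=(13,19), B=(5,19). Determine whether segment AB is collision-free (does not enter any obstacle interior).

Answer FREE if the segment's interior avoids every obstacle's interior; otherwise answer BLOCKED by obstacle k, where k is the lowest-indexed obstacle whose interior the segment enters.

Obstacle 1 [(0,10) (9,4) (10,17)]:
  edge (0,10)–(9,4): clear
  edge (9,4)–(10,17): clear
  edge (10,17)–(0,10): clear
  midpoint (9,19) outside
  → clear
Obstacle 2 [(13,1) (24,1) (24,6) (16,14)]:
  edge (13,1)–(24,1): clear
  edge (24,1)–(24,6): clear
  edge (24,6)–(16,14): clear
  edge (16,14)–(13,1): clear
  midpoint (9,19) outside
  → clear

FREE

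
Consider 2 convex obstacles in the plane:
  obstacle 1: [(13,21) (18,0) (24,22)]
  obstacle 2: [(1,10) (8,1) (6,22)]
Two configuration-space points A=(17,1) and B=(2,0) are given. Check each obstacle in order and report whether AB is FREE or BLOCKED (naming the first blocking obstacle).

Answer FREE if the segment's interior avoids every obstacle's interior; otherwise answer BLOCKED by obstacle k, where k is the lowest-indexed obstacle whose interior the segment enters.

FREE

Obstacle 1 [(13,21) (18,0) (24,22)]:
  edge (13,21)–(18,0): clear
  edge (18,0)–(24,22): clear
  edge (24,22)–(13,21): clear
  midpoint (19/2,1/2) outside
  → clear
Obstacle 2 [(1,10) (8,1) (6,22)]:
  edge (1,10)–(8,1): clear
  edge (8,1)–(6,22): clear
  edge (6,22)–(1,10): clear
  midpoint (19/2,1/2) outside
  → clear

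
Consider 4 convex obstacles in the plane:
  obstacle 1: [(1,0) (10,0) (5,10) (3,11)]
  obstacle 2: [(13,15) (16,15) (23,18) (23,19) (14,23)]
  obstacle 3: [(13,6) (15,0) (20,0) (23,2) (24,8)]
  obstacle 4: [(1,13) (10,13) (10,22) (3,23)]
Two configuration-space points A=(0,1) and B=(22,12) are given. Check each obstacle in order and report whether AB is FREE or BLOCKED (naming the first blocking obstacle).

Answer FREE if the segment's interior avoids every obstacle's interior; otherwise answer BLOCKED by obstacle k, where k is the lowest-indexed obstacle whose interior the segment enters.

BLOCKED by obstacle 1

Obstacle 1 [(1,0) (10,0) (5,10) (3,11)]:
  edge (1,0)–(10,0): clear
  edge (10,0)–(5,10): crosses AB
  edge (5,10)–(3,11): clear
  edge (3,11)–(1,0): crosses AB
  → BLOCKED
Obstacle 2 [(13,15) (16,15) (23,18) (23,19) (14,23)]:
  edge (13,15)–(16,15): clear
  edge (16,15)–(23,18): clear
  edge (23,18)–(23,19): clear
  edge (23,19)–(14,23): clear
  edge (14,23)–(13,15): clear
  midpoint (11,13/2) outside
  → clear
Obstacle 3 [(13,6) (15,0) (20,0) (23,2) (24,8)]:
  edge (13,6)–(15,0): clear
  edge (15,0)–(20,0): clear
  edge (20,0)–(23,2): clear
  edge (23,2)–(24,8): clear
  edge (24,8)–(13,6): clear
  midpoint (11,13/2) outside
  → clear
Obstacle 4 [(1,13) (10,13) (10,22) (3,23)]:
  edge (1,13)–(10,13): clear
  edge (10,13)–(10,22): clear
  edge (10,22)–(3,23): clear
  edge (3,23)–(1,13): clear
  midpoint (11,13/2) outside
  → clear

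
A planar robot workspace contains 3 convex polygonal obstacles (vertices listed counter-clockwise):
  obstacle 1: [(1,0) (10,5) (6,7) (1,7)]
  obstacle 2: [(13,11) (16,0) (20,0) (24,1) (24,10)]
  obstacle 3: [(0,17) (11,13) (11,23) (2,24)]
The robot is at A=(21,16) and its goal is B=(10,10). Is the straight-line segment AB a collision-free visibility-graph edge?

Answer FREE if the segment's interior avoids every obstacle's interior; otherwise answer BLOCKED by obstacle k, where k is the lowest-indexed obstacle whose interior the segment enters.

Obstacle 1 [(1,0) (10,5) (6,7) (1,7)]:
  edge (1,0)–(10,5): clear
  edge (10,5)–(6,7): clear
  edge (6,7)–(1,7): clear
  edge (1,7)–(1,0): clear
  midpoint (31/2,13) outside
  → clear
Obstacle 2 [(13,11) (16,0) (20,0) (24,1) (24,10)]:
  edge (13,11)–(16,0): clear
  edge (16,0)–(20,0): clear
  edge (20,0)–(24,1): clear
  edge (24,1)–(24,10): clear
  edge (24,10)–(13,11): clear
  midpoint (31/2,13) outside
  → clear
Obstacle 3 [(0,17) (11,13) (11,23) (2,24)]:
  edge (0,17)–(11,13): clear
  edge (11,13)–(11,23): clear
  edge (11,23)–(2,24): clear
  edge (2,24)–(0,17): clear
  midpoint (31/2,13) outside
  → clear

FREE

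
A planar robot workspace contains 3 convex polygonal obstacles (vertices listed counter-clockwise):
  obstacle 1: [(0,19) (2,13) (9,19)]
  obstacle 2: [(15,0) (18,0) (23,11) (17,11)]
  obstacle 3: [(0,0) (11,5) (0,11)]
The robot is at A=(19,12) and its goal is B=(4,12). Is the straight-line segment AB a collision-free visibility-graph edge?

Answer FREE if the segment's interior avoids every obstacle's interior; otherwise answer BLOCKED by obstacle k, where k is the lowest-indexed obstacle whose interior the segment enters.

FREE

Obstacle 1 [(0,19) (2,13) (9,19)]:
  edge (0,19)–(2,13): clear
  edge (2,13)–(9,19): clear
  edge (9,19)–(0,19): clear
  midpoint (23/2,12) outside
  → clear
Obstacle 2 [(15,0) (18,0) (23,11) (17,11)]:
  edge (15,0)–(18,0): clear
  edge (18,0)–(23,11): clear
  edge (23,11)–(17,11): clear
  edge (17,11)–(15,0): clear
  midpoint (23/2,12) outside
  → clear
Obstacle 3 [(0,0) (11,5) (0,11)]:
  edge (0,0)–(11,5): clear
  edge (11,5)–(0,11): clear
  edge (0,11)–(0,0): clear
  midpoint (23/2,12) outside
  → clear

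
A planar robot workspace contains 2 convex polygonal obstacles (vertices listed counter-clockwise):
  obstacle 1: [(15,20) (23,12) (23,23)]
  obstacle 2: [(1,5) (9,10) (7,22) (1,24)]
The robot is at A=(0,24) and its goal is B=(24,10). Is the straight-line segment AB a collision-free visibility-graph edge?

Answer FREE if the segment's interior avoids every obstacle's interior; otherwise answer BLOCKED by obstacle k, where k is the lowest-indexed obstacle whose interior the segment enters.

Obstacle 1 [(15,20) (23,12) (23,23)]:
  edge (15,20)–(23,12): clear
  edge (23,12)–(23,23): clear
  edge (23,23)–(15,20): clear
  midpoint (12,17) outside
  → clear
Obstacle 2 [(1,5) (9,10) (7,22) (1,24)]:
  edge (1,5)–(9,10): clear
  edge (9,10)–(7,22): crosses AB
  edge (7,22)–(1,24): clear
  edge (1,24)–(1,5): crosses AB
  → BLOCKED

BLOCKED by obstacle 2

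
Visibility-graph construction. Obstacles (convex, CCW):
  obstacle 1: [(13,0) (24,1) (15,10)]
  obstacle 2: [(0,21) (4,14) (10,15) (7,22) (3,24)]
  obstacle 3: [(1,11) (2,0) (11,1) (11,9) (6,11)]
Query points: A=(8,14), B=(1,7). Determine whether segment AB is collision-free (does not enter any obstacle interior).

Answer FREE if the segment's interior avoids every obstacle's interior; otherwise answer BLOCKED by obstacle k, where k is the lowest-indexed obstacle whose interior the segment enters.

Obstacle 1 [(13,0) (24,1) (15,10)]:
  edge (13,0)–(24,1): clear
  edge (24,1)–(15,10): clear
  edge (15,10)–(13,0): clear
  midpoint (9/2,21/2) outside
  → clear
Obstacle 2 [(0,21) (4,14) (10,15) (7,22) (3,24)]:
  edge (0,21)–(4,14): clear
  edge (4,14)–(10,15): clear
  edge (10,15)–(7,22): clear
  edge (7,22)–(3,24): clear
  edge (3,24)–(0,21): clear
  midpoint (9/2,21/2) outside
  → clear
Obstacle 3 [(1,11) (2,0) (11,1) (11,9) (6,11)]:
  edge (1,11)–(2,0): crosses AB
  edge (2,0)–(11,1): clear
  edge (11,1)–(11,9): clear
  edge (11,9)–(6,11): clear
  edge (6,11)–(1,11): crosses AB
  → BLOCKED

BLOCKED by obstacle 3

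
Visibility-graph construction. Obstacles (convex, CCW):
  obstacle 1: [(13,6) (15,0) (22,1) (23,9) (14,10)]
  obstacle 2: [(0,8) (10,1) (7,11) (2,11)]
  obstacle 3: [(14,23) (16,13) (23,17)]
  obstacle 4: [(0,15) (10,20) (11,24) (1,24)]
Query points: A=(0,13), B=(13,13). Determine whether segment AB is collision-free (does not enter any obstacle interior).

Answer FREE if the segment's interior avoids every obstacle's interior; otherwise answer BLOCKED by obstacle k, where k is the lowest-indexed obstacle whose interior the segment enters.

FREE

Obstacle 1 [(13,6) (15,0) (22,1) (23,9) (14,10)]:
  edge (13,6)–(15,0): clear
  edge (15,0)–(22,1): clear
  edge (22,1)–(23,9): clear
  edge (23,9)–(14,10): clear
  edge (14,10)–(13,6): clear
  midpoint (13/2,13) outside
  → clear
Obstacle 2 [(0,8) (10,1) (7,11) (2,11)]:
  edge (0,8)–(10,1): clear
  edge (10,1)–(7,11): clear
  edge (7,11)–(2,11): clear
  edge (2,11)–(0,8): clear
  midpoint (13/2,13) outside
  → clear
Obstacle 3 [(14,23) (16,13) (23,17)]:
  edge (14,23)–(16,13): clear
  edge (16,13)–(23,17): clear
  edge (23,17)–(14,23): clear
  midpoint (13/2,13) outside
  → clear
Obstacle 4 [(0,15) (10,20) (11,24) (1,24)]:
  edge (0,15)–(10,20): clear
  edge (10,20)–(11,24): clear
  edge (11,24)–(1,24): clear
  edge (1,24)–(0,15): clear
  midpoint (13/2,13) outside
  → clear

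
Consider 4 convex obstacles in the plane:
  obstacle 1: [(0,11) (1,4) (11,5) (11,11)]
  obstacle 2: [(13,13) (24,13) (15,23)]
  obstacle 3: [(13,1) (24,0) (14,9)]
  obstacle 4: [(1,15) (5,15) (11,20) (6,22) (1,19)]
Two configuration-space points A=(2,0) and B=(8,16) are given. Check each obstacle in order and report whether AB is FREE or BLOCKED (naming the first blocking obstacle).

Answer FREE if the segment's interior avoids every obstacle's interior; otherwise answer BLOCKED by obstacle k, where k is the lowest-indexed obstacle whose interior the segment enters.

Obstacle 1 [(0,11) (1,4) (11,5) (11,11)]:
  edge (0,11)–(1,4): clear
  edge (1,4)–(11,5): crosses AB
  edge (11,5)–(11,11): clear
  edge (11,11)–(0,11): crosses AB
  → BLOCKED
Obstacle 2 [(13,13) (24,13) (15,23)]:
  edge (13,13)–(24,13): clear
  edge (24,13)–(15,23): clear
  edge (15,23)–(13,13): clear
  midpoint (5,8) outside
  → clear
Obstacle 3 [(13,1) (24,0) (14,9)]:
  edge (13,1)–(24,0): clear
  edge (24,0)–(14,9): clear
  edge (14,9)–(13,1): clear
  midpoint (5,8) outside
  → clear
Obstacle 4 [(1,15) (5,15) (11,20) (6,22) (1,19)]:
  edge (1,15)–(5,15): clear
  edge (5,15)–(11,20): clear
  edge (11,20)–(6,22): clear
  edge (6,22)–(1,19): clear
  edge (1,19)–(1,15): clear
  midpoint (5,8) outside
  → clear

BLOCKED by obstacle 1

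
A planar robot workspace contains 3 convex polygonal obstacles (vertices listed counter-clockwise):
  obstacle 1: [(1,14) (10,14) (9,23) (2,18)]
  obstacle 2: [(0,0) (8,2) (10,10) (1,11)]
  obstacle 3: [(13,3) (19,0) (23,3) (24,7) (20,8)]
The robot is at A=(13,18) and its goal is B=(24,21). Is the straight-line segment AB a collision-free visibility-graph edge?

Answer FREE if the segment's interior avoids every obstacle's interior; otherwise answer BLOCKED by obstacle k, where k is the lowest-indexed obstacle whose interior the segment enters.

Obstacle 1 [(1,14) (10,14) (9,23) (2,18)]:
  edge (1,14)–(10,14): clear
  edge (10,14)–(9,23): clear
  edge (9,23)–(2,18): clear
  edge (2,18)–(1,14): clear
  midpoint (37/2,39/2) outside
  → clear
Obstacle 2 [(0,0) (8,2) (10,10) (1,11)]:
  edge (0,0)–(8,2): clear
  edge (8,2)–(10,10): clear
  edge (10,10)–(1,11): clear
  edge (1,11)–(0,0): clear
  midpoint (37/2,39/2) outside
  → clear
Obstacle 3 [(13,3) (19,0) (23,3) (24,7) (20,8)]:
  edge (13,3)–(19,0): clear
  edge (19,0)–(23,3): clear
  edge (23,3)–(24,7): clear
  edge (24,7)–(20,8): clear
  edge (20,8)–(13,3): clear
  midpoint (37/2,39/2) outside
  → clear

FREE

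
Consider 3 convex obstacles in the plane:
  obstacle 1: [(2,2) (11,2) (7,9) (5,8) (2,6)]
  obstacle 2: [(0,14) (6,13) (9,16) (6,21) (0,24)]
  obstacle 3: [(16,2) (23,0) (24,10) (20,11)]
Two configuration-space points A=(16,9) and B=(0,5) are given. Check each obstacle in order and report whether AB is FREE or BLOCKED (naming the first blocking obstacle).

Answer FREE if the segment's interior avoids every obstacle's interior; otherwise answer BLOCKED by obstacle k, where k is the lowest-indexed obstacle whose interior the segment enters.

BLOCKED by obstacle 1

Obstacle 1 [(2,2) (11,2) (7,9) (5,8) (2,6)]:
  edge (2,2)–(11,2): clear
  edge (11,2)–(7,9): crosses AB
  edge (7,9)–(5,8): clear
  edge (5,8)–(2,6): clear
  edge (2,6)–(2,2): crosses AB
  → BLOCKED
Obstacle 2 [(0,14) (6,13) (9,16) (6,21) (0,24)]:
  edge (0,14)–(6,13): clear
  edge (6,13)–(9,16): clear
  edge (9,16)–(6,21): clear
  edge (6,21)–(0,24): clear
  edge (0,24)–(0,14): clear
  midpoint (8,7) outside
  → clear
Obstacle 3 [(16,2) (23,0) (24,10) (20,11)]:
  edge (16,2)–(23,0): clear
  edge (23,0)–(24,10): clear
  edge (24,10)–(20,11): clear
  edge (20,11)–(16,2): clear
  midpoint (8,7) outside
  → clear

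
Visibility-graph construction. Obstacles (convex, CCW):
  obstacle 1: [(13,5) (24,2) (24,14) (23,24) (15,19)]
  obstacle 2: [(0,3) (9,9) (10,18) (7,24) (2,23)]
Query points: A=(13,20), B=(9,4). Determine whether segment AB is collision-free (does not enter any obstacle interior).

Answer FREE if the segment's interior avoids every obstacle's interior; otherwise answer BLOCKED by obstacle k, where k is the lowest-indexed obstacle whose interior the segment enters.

Obstacle 1 [(13,5) (24,2) (24,14) (23,24) (15,19)]:
  edge (13,5)–(24,2): clear
  edge (24,2)–(24,14): clear
  edge (24,14)–(23,24): clear
  edge (23,24)–(15,19): clear
  edge (15,19)–(13,5): clear
  midpoint (11,12) outside
  → clear
Obstacle 2 [(0,3) (9,9) (10,18) (7,24) (2,23)]:
  edge (0,3)–(9,9): clear
  edge (9,9)–(10,18): clear
  edge (10,18)–(7,24): clear
  edge (7,24)–(2,23): clear
  edge (2,23)–(0,3): clear
  midpoint (11,12) outside
  → clear

FREE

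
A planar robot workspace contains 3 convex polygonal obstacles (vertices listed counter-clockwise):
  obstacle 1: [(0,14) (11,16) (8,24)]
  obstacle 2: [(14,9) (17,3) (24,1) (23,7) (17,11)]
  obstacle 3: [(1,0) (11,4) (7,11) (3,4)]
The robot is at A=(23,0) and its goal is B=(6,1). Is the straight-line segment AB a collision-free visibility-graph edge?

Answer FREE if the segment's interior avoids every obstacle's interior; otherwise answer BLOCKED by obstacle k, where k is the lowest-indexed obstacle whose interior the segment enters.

Obstacle 1 [(0,14) (11,16) (8,24)]:
  edge (0,14)–(11,16): clear
  edge (11,16)–(8,24): clear
  edge (8,24)–(0,14): clear
  midpoint (29/2,1/2) outside
  → clear
Obstacle 2 [(14,9) (17,3) (24,1) (23,7) (17,11)]:
  edge (14,9)–(17,3): clear
  edge (17,3)–(24,1): clear
  edge (24,1)–(23,7): clear
  edge (23,7)–(17,11): clear
  edge (17,11)–(14,9): clear
  midpoint (29/2,1/2) outside
  → clear
Obstacle 3 [(1,0) (11,4) (7,11) (3,4)]:
  edge (1,0)–(11,4): clear
  edge (11,4)–(7,11): clear
  edge (7,11)–(3,4): clear
  edge (3,4)–(1,0): clear
  midpoint (29/2,1/2) outside
  → clear

FREE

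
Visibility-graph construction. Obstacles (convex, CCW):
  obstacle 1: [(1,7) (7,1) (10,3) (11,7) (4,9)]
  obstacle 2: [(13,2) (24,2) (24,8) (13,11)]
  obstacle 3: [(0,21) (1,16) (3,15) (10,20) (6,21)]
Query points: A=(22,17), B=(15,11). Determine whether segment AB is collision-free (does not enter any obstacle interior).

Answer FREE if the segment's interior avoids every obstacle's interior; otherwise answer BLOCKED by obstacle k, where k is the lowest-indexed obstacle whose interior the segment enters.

Obstacle 1 [(1,7) (7,1) (10,3) (11,7) (4,9)]:
  edge (1,7)–(7,1): clear
  edge (7,1)–(10,3): clear
  edge (10,3)–(11,7): clear
  edge (11,7)–(4,9): clear
  edge (4,9)–(1,7): clear
  midpoint (37/2,14) outside
  → clear
Obstacle 2 [(13,2) (24,2) (24,8) (13,11)]:
  edge (13,2)–(24,2): clear
  edge (24,2)–(24,8): clear
  edge (24,8)–(13,11): clear
  edge (13,11)–(13,2): clear
  midpoint (37/2,14) outside
  → clear
Obstacle 3 [(0,21) (1,16) (3,15) (10,20) (6,21)]:
  edge (0,21)–(1,16): clear
  edge (1,16)–(3,15): clear
  edge (3,15)–(10,20): clear
  edge (10,20)–(6,21): clear
  edge (6,21)–(0,21): clear
  midpoint (37/2,14) outside
  → clear

FREE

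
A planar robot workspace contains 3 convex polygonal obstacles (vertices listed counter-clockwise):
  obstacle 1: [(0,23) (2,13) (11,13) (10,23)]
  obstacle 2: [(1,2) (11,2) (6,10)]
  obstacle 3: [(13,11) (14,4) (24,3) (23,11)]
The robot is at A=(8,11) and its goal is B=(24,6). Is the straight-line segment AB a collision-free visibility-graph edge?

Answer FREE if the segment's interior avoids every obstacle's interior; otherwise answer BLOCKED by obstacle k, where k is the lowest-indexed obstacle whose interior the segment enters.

Obstacle 1 [(0,23) (2,13) (11,13) (10,23)]:
  edge (0,23)–(2,13): clear
  edge (2,13)–(11,13): clear
  edge (11,13)–(10,23): clear
  edge (10,23)–(0,23): clear
  midpoint (16,17/2) outside
  → clear
Obstacle 2 [(1,2) (11,2) (6,10)]:
  edge (1,2)–(11,2): clear
  edge (11,2)–(6,10): clear
  edge (6,10)–(1,2): clear
  midpoint (16,17/2) outside
  → clear
Obstacle 3 [(13,11) (14,4) (24,3) (23,11)]:
  edge (13,11)–(14,4): crosses AB
  edge (14,4)–(24,3): clear
  edge (24,3)–(23,11): crosses AB
  edge (23,11)–(13,11): clear
  → BLOCKED

BLOCKED by obstacle 3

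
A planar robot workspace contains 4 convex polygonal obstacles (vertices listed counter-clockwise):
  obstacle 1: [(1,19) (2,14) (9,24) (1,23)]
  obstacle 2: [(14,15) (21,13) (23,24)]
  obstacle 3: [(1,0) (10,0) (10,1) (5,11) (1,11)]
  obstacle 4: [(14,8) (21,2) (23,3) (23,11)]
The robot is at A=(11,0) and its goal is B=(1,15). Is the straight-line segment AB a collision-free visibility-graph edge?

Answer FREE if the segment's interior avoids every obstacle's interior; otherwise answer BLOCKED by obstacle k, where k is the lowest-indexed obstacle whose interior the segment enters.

Obstacle 1 [(1,19) (2,14) (9,24) (1,23)]:
  edge (1,19)–(2,14): clear
  edge (2,14)–(9,24): clear
  edge (9,24)–(1,23): clear
  edge (1,23)–(1,19): clear
  midpoint (6,15/2) outside
  → clear
Obstacle 2 [(14,15) (21,13) (23,24)]:
  edge (14,15)–(21,13): clear
  edge (21,13)–(23,24): clear
  edge (23,24)–(14,15): clear
  midpoint (6,15/2) outside
  → clear
Obstacle 3 [(1,0) (10,0) (10,1) (5,11) (1,11)]:
  edge (1,0)–(10,0): clear
  edge (10,0)–(10,1): clear
  edge (10,1)–(5,11): crosses AB
  edge (5,11)–(1,11): crosses AB
  edge (1,11)–(1,0): clear
  → BLOCKED
Obstacle 4 [(14,8) (21,2) (23,3) (23,11)]:
  edge (14,8)–(21,2): clear
  edge (21,2)–(23,3): clear
  edge (23,3)–(23,11): clear
  edge (23,11)–(14,8): clear
  midpoint (6,15/2) outside
  → clear

BLOCKED by obstacle 3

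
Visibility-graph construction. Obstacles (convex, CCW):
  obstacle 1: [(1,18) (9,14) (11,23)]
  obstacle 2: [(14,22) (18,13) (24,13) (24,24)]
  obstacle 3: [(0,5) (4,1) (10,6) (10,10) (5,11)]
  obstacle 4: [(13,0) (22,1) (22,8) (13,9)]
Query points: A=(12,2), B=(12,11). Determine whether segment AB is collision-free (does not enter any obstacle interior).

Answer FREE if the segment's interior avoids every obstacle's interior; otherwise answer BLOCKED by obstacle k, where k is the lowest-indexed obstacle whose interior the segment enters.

FREE

Obstacle 1 [(1,18) (9,14) (11,23)]:
  edge (1,18)–(9,14): clear
  edge (9,14)–(11,23): clear
  edge (11,23)–(1,18): clear
  midpoint (12,13/2) outside
  → clear
Obstacle 2 [(14,22) (18,13) (24,13) (24,24)]:
  edge (14,22)–(18,13): clear
  edge (18,13)–(24,13): clear
  edge (24,13)–(24,24): clear
  edge (24,24)–(14,22): clear
  midpoint (12,13/2) outside
  → clear
Obstacle 3 [(0,5) (4,1) (10,6) (10,10) (5,11)]:
  edge (0,5)–(4,1): clear
  edge (4,1)–(10,6): clear
  edge (10,6)–(10,10): clear
  edge (10,10)–(5,11): clear
  edge (5,11)–(0,5): clear
  midpoint (12,13/2) outside
  → clear
Obstacle 4 [(13,0) (22,1) (22,8) (13,9)]:
  edge (13,0)–(22,1): clear
  edge (22,1)–(22,8): clear
  edge (22,8)–(13,9): clear
  edge (13,9)–(13,0): clear
  midpoint (12,13/2) outside
  → clear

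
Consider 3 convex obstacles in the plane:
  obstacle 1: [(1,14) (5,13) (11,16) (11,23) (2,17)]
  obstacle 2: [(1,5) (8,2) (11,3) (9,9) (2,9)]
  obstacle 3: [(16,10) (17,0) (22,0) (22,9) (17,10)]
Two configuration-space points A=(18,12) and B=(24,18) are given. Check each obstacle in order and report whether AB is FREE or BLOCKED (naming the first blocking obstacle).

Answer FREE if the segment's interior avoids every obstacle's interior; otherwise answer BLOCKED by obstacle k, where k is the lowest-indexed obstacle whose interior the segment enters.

FREE

Obstacle 1 [(1,14) (5,13) (11,16) (11,23) (2,17)]:
  edge (1,14)–(5,13): clear
  edge (5,13)–(11,16): clear
  edge (11,16)–(11,23): clear
  edge (11,23)–(2,17): clear
  edge (2,17)–(1,14): clear
  midpoint (21,15) outside
  → clear
Obstacle 2 [(1,5) (8,2) (11,3) (9,9) (2,9)]:
  edge (1,5)–(8,2): clear
  edge (8,2)–(11,3): clear
  edge (11,3)–(9,9): clear
  edge (9,9)–(2,9): clear
  edge (2,9)–(1,5): clear
  midpoint (21,15) outside
  → clear
Obstacle 3 [(16,10) (17,0) (22,0) (22,9) (17,10)]:
  edge (16,10)–(17,0): clear
  edge (17,0)–(22,0): clear
  edge (22,0)–(22,9): clear
  edge (22,9)–(17,10): clear
  edge (17,10)–(16,10): clear
  midpoint (21,15) outside
  → clear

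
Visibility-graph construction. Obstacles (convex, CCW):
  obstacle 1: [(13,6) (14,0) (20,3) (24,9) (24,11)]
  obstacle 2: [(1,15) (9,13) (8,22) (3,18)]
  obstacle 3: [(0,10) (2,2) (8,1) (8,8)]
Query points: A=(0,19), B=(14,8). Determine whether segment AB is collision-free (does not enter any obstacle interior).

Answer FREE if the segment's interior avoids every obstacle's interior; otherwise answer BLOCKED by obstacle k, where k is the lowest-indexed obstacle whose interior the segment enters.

Obstacle 1 [(13,6) (14,0) (20,3) (24,9) (24,11)]:
  edge (13,6)–(14,0): clear
  edge (14,0)–(20,3): clear
  edge (20,3)–(24,9): clear
  edge (24,9)–(24,11): clear
  edge (24,11)–(13,6): clear
  midpoint (7,27/2) outside
  → clear
Obstacle 2 [(1,15) (9,13) (8,22) (3,18)]:
  edge (1,15)–(9,13): crosses AB
  edge (9,13)–(8,22): clear
  edge (8,22)–(3,18): clear
  edge (3,18)–(1,15): crosses AB
  → BLOCKED
Obstacle 3 [(0,10) (2,2) (8,1) (8,8)]:
  edge (0,10)–(2,2): clear
  edge (2,2)–(8,1): clear
  edge (8,1)–(8,8): clear
  edge (8,8)–(0,10): clear
  midpoint (7,27/2) outside
  → clear

BLOCKED by obstacle 2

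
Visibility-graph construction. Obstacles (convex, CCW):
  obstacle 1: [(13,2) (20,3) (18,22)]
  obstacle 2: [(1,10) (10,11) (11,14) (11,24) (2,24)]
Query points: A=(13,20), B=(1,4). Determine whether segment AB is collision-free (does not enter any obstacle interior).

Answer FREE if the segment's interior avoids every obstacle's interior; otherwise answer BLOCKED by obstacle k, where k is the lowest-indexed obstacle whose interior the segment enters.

Obstacle 1 [(13,2) (20,3) (18,22)]:
  edge (13,2)–(20,3): clear
  edge (20,3)–(18,22): clear
  edge (18,22)–(13,2): clear
  midpoint (7,12) outside
  → clear
Obstacle 2 [(1,10) (10,11) (11,14) (11,24) (2,24)]:
  edge (1,10)–(10,11): crosses AB
  edge (10,11)–(11,14): clear
  edge (11,14)–(11,24): crosses AB
  edge (11,24)–(2,24): clear
  edge (2,24)–(1,10): clear
  → BLOCKED

BLOCKED by obstacle 2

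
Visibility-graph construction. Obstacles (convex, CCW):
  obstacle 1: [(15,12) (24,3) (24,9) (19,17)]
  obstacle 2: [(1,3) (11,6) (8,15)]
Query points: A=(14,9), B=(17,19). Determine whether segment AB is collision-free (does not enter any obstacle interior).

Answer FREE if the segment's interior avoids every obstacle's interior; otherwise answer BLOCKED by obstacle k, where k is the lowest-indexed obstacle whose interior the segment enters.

FREE

Obstacle 1 [(15,12) (24,3) (24,9) (19,17)]:
  edge (15,12)–(24,3): clear
  edge (24,3)–(24,9): clear
  edge (24,9)–(19,17): clear
  edge (19,17)–(15,12): clear
  midpoint (31/2,14) outside
  → clear
Obstacle 2 [(1,3) (11,6) (8,15)]:
  edge (1,3)–(11,6): clear
  edge (11,6)–(8,15): clear
  edge (8,15)–(1,3): clear
  midpoint (31/2,14) outside
  → clear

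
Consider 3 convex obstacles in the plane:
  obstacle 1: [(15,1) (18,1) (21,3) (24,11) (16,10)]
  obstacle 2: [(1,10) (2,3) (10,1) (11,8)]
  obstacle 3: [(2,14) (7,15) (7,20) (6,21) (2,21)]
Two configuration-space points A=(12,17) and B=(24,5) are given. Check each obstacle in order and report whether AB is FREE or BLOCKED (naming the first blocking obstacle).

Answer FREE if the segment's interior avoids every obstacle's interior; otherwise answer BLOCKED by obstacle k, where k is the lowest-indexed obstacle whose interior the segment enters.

Obstacle 1 [(15,1) (18,1) (21,3) (24,11) (16,10)]:
  edge (15,1)–(18,1): clear
  edge (18,1)–(21,3): clear
  edge (21,3)–(24,11): crosses AB
  edge (24,11)–(16,10): crosses AB
  edge (16,10)–(15,1): clear
  → BLOCKED
Obstacle 2 [(1,10) (2,3) (10,1) (11,8)]:
  edge (1,10)–(2,3): clear
  edge (2,3)–(10,1): clear
  edge (10,1)–(11,8): clear
  edge (11,8)–(1,10): clear
  midpoint (18,11) outside
  → clear
Obstacle 3 [(2,14) (7,15) (7,20) (6,21) (2,21)]:
  edge (2,14)–(7,15): clear
  edge (7,15)–(7,20): clear
  edge (7,20)–(6,21): clear
  edge (6,21)–(2,21): clear
  edge (2,21)–(2,14): clear
  midpoint (18,11) outside
  → clear

BLOCKED by obstacle 1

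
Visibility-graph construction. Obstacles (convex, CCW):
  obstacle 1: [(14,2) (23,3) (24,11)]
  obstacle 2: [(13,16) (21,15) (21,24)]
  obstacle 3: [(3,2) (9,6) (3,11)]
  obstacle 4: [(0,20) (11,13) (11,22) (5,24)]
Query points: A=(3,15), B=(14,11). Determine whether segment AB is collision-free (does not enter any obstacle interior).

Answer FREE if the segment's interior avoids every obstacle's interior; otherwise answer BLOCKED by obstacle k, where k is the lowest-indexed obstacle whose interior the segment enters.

Obstacle 1 [(14,2) (23,3) (24,11)]:
  edge (14,2)–(23,3): clear
  edge (23,3)–(24,11): clear
  edge (24,11)–(14,2): clear
  midpoint (17/2,13) outside
  → clear
Obstacle 2 [(13,16) (21,15) (21,24)]:
  edge (13,16)–(21,15): clear
  edge (21,15)–(21,24): clear
  edge (21,24)–(13,16): clear
  midpoint (17/2,13) outside
  → clear
Obstacle 3 [(3,2) (9,6) (3,11)]:
  edge (3,2)–(9,6): clear
  edge (9,6)–(3,11): clear
  edge (3,11)–(3,2): clear
  midpoint (17/2,13) outside
  → clear
Obstacle 4 [(0,20) (11,13) (11,22) (5,24)]:
  edge (0,20)–(11,13): clear
  edge (11,13)–(11,22): clear
  edge (11,22)–(5,24): clear
  edge (5,24)–(0,20): clear
  midpoint (17/2,13) outside
  → clear

FREE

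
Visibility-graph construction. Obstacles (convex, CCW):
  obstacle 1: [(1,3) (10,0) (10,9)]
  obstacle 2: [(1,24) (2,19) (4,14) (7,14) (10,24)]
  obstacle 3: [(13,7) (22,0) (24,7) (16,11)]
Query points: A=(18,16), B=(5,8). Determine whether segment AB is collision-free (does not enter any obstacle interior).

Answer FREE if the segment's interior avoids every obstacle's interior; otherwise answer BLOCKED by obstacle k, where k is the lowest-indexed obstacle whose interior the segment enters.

FREE

Obstacle 1 [(1,3) (10,0) (10,9)]:
  edge (1,3)–(10,0): clear
  edge (10,0)–(10,9): clear
  edge (10,9)–(1,3): clear
  midpoint (23/2,12) outside
  → clear
Obstacle 2 [(1,24) (2,19) (4,14) (7,14) (10,24)]:
  edge (1,24)–(2,19): clear
  edge (2,19)–(4,14): clear
  edge (4,14)–(7,14): clear
  edge (7,14)–(10,24): clear
  edge (10,24)–(1,24): clear
  midpoint (23/2,12) outside
  → clear
Obstacle 3 [(13,7) (22,0) (24,7) (16,11)]:
  edge (13,7)–(22,0): clear
  edge (22,0)–(24,7): clear
  edge (24,7)–(16,11): clear
  edge (16,11)–(13,7): clear
  midpoint (23/2,12) outside
  → clear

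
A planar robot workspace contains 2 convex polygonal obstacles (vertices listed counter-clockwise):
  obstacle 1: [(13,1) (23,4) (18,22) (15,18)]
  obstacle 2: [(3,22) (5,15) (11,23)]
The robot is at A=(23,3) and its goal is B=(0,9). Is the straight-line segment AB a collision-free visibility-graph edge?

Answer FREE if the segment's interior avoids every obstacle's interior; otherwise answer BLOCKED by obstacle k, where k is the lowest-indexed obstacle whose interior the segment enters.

BLOCKED by obstacle 1

Obstacle 1 [(13,1) (23,4) (18,22) (15,18)]:
  edge (13,1)–(23,4): crosses AB
  edge (23,4)–(18,22): clear
  edge (18,22)–(15,18): clear
  edge (15,18)–(13,1): crosses AB
  → BLOCKED
Obstacle 2 [(3,22) (5,15) (11,23)]:
  edge (3,22)–(5,15): clear
  edge (5,15)–(11,23): clear
  edge (11,23)–(3,22): clear
  midpoint (23/2,6) outside
  → clear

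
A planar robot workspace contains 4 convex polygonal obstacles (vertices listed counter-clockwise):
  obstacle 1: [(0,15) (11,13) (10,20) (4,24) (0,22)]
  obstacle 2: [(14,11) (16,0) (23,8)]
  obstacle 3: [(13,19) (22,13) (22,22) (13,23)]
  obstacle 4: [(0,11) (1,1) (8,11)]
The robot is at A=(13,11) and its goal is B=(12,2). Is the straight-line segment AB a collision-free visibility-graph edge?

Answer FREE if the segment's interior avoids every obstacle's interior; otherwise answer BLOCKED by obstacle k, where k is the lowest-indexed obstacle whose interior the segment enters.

FREE

Obstacle 1 [(0,15) (11,13) (10,20) (4,24) (0,22)]:
  edge (0,15)–(11,13): clear
  edge (11,13)–(10,20): clear
  edge (10,20)–(4,24): clear
  edge (4,24)–(0,22): clear
  edge (0,22)–(0,15): clear
  midpoint (25/2,13/2) outside
  → clear
Obstacle 2 [(14,11) (16,0) (23,8)]:
  edge (14,11)–(16,0): clear
  edge (16,0)–(23,8): clear
  edge (23,8)–(14,11): clear
  midpoint (25/2,13/2) outside
  → clear
Obstacle 3 [(13,19) (22,13) (22,22) (13,23)]:
  edge (13,19)–(22,13): clear
  edge (22,13)–(22,22): clear
  edge (22,22)–(13,23): clear
  edge (13,23)–(13,19): clear
  midpoint (25/2,13/2) outside
  → clear
Obstacle 4 [(0,11) (1,1) (8,11)]:
  edge (0,11)–(1,1): clear
  edge (1,1)–(8,11): clear
  edge (8,11)–(0,11): clear
  midpoint (25/2,13/2) outside
  → clear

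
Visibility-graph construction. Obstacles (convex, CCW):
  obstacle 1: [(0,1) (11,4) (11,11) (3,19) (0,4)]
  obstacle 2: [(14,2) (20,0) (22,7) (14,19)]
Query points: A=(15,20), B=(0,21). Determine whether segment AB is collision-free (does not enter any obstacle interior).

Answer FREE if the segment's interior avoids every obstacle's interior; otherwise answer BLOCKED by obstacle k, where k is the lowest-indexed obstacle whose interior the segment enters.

Obstacle 1 [(0,1) (11,4) (11,11) (3,19) (0,4)]:
  edge (0,1)–(11,4): clear
  edge (11,4)–(11,11): clear
  edge (11,11)–(3,19): clear
  edge (3,19)–(0,4): clear
  edge (0,4)–(0,1): clear
  midpoint (15/2,41/2) outside
  → clear
Obstacle 2 [(14,2) (20,0) (22,7) (14,19)]:
  edge (14,2)–(20,0): clear
  edge (20,0)–(22,7): clear
  edge (22,7)–(14,19): clear
  edge (14,19)–(14,2): clear
  midpoint (15/2,41/2) outside
  → clear

FREE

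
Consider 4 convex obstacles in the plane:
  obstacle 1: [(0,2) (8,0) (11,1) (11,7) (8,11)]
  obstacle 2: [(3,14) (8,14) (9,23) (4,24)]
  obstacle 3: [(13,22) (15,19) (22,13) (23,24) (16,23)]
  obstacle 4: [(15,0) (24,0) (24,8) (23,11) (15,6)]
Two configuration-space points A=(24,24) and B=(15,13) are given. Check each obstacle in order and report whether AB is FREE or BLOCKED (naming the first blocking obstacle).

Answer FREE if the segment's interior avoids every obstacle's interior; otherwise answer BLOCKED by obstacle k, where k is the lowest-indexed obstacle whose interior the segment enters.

Obstacle 1 [(0,2) (8,0) (11,1) (11,7) (8,11)]:
  edge (0,2)–(8,0): clear
  edge (8,0)–(11,1): clear
  edge (11,1)–(11,7): clear
  edge (11,7)–(8,11): clear
  edge (8,11)–(0,2): clear
  midpoint (39/2,37/2) outside
  → clear
Obstacle 2 [(3,14) (8,14) (9,23) (4,24)]:
  edge (3,14)–(8,14): clear
  edge (8,14)–(9,23): clear
  edge (9,23)–(4,24): clear
  edge (4,24)–(3,14): clear
  midpoint (39/2,37/2) outside
  → clear
Obstacle 3 [(13,22) (15,19) (22,13) (23,24) (16,23)]:
  edge (13,22)–(15,19): clear
  edge (15,19)–(22,13): crosses AB
  edge (22,13)–(23,24): crosses AB
  edge (23,24)–(16,23): clear
  edge (16,23)–(13,22): clear
  → BLOCKED
Obstacle 4 [(15,0) (24,0) (24,8) (23,11) (15,6)]:
  edge (15,0)–(24,0): clear
  edge (24,0)–(24,8): clear
  edge (24,8)–(23,11): clear
  edge (23,11)–(15,6): clear
  edge (15,6)–(15,0): clear
  midpoint (39/2,37/2) outside
  → clear

BLOCKED by obstacle 3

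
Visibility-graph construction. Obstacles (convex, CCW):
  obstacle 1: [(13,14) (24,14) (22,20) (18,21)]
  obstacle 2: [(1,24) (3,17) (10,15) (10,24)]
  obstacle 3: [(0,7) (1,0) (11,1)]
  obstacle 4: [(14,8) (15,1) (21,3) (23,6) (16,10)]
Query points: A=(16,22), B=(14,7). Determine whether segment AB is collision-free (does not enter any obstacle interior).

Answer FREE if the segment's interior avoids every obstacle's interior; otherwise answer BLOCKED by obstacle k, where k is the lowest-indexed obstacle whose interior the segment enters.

Obstacle 1 [(13,14) (24,14) (22,20) (18,21)]:
  edge (13,14)–(24,14): crosses AB
  edge (24,14)–(22,20): clear
  edge (22,20)–(18,21): clear
  edge (18,21)–(13,14): crosses AB
  → BLOCKED
Obstacle 2 [(1,24) (3,17) (10,15) (10,24)]:
  edge (1,24)–(3,17): clear
  edge (3,17)–(10,15): clear
  edge (10,15)–(10,24): clear
  edge (10,24)–(1,24): clear
  midpoint (15,29/2) outside
  → clear
Obstacle 3 [(0,7) (1,0) (11,1)]:
  edge (0,7)–(1,0): clear
  edge (1,0)–(11,1): clear
  edge (11,1)–(0,7): clear
  midpoint (15,29/2) outside
  → clear
Obstacle 4 [(14,8) (15,1) (21,3) (23,6) (16,10)]:
  edge (14,8)–(15,1): crosses AB
  edge (15,1)–(21,3): clear
  edge (21,3)–(23,6): clear
  edge (23,6)–(16,10): clear
  edge (16,10)–(14,8): crosses AB
  → BLOCKED

BLOCKED by obstacle 1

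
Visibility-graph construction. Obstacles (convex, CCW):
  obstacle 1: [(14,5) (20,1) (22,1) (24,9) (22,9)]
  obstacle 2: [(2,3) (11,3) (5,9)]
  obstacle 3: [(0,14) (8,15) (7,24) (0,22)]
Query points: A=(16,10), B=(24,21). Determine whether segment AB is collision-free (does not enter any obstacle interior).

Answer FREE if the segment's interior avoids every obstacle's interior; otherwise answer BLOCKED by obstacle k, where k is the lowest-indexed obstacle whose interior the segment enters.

FREE

Obstacle 1 [(14,5) (20,1) (22,1) (24,9) (22,9)]:
  edge (14,5)–(20,1): clear
  edge (20,1)–(22,1): clear
  edge (22,1)–(24,9): clear
  edge (24,9)–(22,9): clear
  edge (22,9)–(14,5): clear
  midpoint (20,31/2) outside
  → clear
Obstacle 2 [(2,3) (11,3) (5,9)]:
  edge (2,3)–(11,3): clear
  edge (11,3)–(5,9): clear
  edge (5,9)–(2,3): clear
  midpoint (20,31/2) outside
  → clear
Obstacle 3 [(0,14) (8,15) (7,24) (0,22)]:
  edge (0,14)–(8,15): clear
  edge (8,15)–(7,24): clear
  edge (7,24)–(0,22): clear
  edge (0,22)–(0,14): clear
  midpoint (20,31/2) outside
  → clear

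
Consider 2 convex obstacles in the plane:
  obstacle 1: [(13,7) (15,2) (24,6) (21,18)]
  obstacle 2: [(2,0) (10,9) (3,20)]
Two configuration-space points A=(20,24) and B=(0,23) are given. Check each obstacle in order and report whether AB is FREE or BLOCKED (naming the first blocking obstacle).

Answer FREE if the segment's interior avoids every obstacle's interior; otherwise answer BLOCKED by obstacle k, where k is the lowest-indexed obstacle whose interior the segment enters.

Obstacle 1 [(13,7) (15,2) (24,6) (21,18)]:
  edge (13,7)–(15,2): clear
  edge (15,2)–(24,6): clear
  edge (24,6)–(21,18): clear
  edge (21,18)–(13,7): clear
  midpoint (10,47/2) outside
  → clear
Obstacle 2 [(2,0) (10,9) (3,20)]:
  edge (2,0)–(10,9): clear
  edge (10,9)–(3,20): clear
  edge (3,20)–(2,0): clear
  midpoint (10,47/2) outside
  → clear

FREE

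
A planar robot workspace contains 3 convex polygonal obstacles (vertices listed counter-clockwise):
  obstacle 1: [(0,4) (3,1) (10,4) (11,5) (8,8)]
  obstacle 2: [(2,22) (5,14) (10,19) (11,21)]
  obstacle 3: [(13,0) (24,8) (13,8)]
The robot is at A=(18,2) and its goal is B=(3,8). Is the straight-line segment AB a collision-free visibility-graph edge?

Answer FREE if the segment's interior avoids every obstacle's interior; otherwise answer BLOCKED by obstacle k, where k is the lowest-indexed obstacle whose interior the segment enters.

BLOCKED by obstacle 1

Obstacle 1 [(0,4) (3,1) (10,4) (11,5) (8,8)]:
  edge (0,4)–(3,1): clear
  edge (3,1)–(10,4): clear
  edge (10,4)–(11,5): crosses AB
  edge (11,5)–(8,8): clear
  edge (8,8)–(0,4): crosses AB
  → BLOCKED
Obstacle 2 [(2,22) (5,14) (10,19) (11,21)]:
  edge (2,22)–(5,14): clear
  edge (5,14)–(10,19): clear
  edge (10,19)–(11,21): clear
  edge (11,21)–(2,22): clear
  midpoint (21/2,5) outside
  → clear
Obstacle 3 [(13,0) (24,8) (13,8)]:
  edge (13,0)–(24,8): crosses AB
  edge (24,8)–(13,8): clear
  edge (13,8)–(13,0): crosses AB
  → BLOCKED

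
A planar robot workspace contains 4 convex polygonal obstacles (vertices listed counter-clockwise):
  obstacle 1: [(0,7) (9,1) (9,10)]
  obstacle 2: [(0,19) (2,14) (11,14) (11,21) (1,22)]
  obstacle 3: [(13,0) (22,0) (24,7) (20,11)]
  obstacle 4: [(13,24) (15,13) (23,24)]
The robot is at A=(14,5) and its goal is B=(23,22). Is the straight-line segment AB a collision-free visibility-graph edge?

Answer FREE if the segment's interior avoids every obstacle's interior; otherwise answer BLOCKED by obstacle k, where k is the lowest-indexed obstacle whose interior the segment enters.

Obstacle 1 [(0,7) (9,1) (9,10)]:
  edge (0,7)–(9,1): clear
  edge (9,1)–(9,10): clear
  edge (9,10)–(0,7): clear
  midpoint (37/2,27/2) outside
  → clear
Obstacle 2 [(0,19) (2,14) (11,14) (11,21) (1,22)]:
  edge (0,19)–(2,14): clear
  edge (2,14)–(11,14): clear
  edge (11,14)–(11,21): clear
  edge (11,21)–(1,22): clear
  edge (1,22)–(0,19): clear
  midpoint (37/2,27/2) outside
  → clear
Obstacle 3 [(13,0) (22,0) (24,7) (20,11)]:
  edge (13,0)–(22,0): clear
  edge (22,0)–(24,7): clear
  edge (24,7)–(20,11): clear
  edge (20,11)–(13,0): clear
  midpoint (37/2,27/2) outside
  → clear
Obstacle 4 [(13,24) (15,13) (23,24)]:
  edge (13,24)–(15,13): clear
  edge (15,13)–(23,24): clear
  edge (23,24)–(13,24): clear
  midpoint (37/2,27/2) outside
  → clear

FREE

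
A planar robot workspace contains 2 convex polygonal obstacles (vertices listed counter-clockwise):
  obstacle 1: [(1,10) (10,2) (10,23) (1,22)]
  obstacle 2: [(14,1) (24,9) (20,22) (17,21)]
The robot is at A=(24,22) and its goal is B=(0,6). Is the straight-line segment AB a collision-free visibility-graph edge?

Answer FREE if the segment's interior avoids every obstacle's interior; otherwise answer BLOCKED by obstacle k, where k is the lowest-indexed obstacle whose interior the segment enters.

Obstacle 1 [(1,10) (10,2) (10,23) (1,22)]:
  edge (1,10)–(10,2): crosses AB
  edge (10,2)–(10,23): crosses AB
  edge (10,23)–(1,22): clear
  edge (1,22)–(1,10): clear
  → BLOCKED
Obstacle 2 [(14,1) (24,9) (20,22) (17,21)]:
  edge (14,1)–(24,9): clear
  edge (24,9)–(20,22): crosses AB
  edge (20,22)–(17,21): clear
  edge (17,21)–(14,1): crosses AB
  → BLOCKED

BLOCKED by obstacle 1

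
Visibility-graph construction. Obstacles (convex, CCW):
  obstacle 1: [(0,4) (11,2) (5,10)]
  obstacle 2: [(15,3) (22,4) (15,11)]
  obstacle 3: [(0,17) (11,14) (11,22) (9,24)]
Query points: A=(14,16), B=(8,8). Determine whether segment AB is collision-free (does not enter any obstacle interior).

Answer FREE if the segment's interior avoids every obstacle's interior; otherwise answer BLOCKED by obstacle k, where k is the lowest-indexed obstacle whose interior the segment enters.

FREE

Obstacle 1 [(0,4) (11,2) (5,10)]:
  edge (0,4)–(11,2): clear
  edge (11,2)–(5,10): clear
  edge (5,10)–(0,4): clear
  midpoint (11,12) outside
  → clear
Obstacle 2 [(15,3) (22,4) (15,11)]:
  edge (15,3)–(22,4): clear
  edge (22,4)–(15,11): clear
  edge (15,11)–(15,3): clear
  midpoint (11,12) outside
  → clear
Obstacle 3 [(0,17) (11,14) (11,22) (9,24)]:
  edge (0,17)–(11,14): clear
  edge (11,14)–(11,22): clear
  edge (11,22)–(9,24): clear
  edge (9,24)–(0,17): clear
  midpoint (11,12) outside
  → clear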